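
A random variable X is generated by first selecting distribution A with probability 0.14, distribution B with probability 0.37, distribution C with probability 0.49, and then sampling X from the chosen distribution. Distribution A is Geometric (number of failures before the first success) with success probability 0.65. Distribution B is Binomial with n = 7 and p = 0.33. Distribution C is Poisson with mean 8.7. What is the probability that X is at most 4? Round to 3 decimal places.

0.526

Conditional on each component, P(X ≤ 4): A: 0.994748; B: 0.956624; C: 0.0659685.
By total probability, P(X ≤ 4) = 0.14·0.994748 + 0.37·0.956624 + 0.49·0.0659685 = 0.52554.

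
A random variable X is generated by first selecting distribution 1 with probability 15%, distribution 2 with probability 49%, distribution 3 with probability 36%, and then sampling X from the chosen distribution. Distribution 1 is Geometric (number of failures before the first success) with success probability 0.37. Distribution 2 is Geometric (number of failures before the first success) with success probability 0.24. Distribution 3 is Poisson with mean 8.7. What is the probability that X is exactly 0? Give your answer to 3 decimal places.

Conditional on each component, P(X = 0): 1: 0.37; 2: 0.24; 3: 0.000166586.
By total probability, P(X = 0) = 0.15·0.37 + 0.49·0.24 + 0.36·0.000166586 = 0.17316.

0.173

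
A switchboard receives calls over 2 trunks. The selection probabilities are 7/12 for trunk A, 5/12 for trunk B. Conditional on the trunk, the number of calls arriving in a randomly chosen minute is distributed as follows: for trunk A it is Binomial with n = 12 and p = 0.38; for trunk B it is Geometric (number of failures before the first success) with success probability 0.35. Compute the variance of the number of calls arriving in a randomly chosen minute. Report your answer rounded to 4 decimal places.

Per component, A: μ=4.56, E[X²]=23.6208; B: μ=1.85714, E[X²]=8.7551.
E[X] = 0.583333·4.56 + 0.416667·1.85714 = 3.43381.
E[X²] = 0.583333·23.6208 + 0.416667·8.7551 = 17.4268.
Var(X) = E[X²] − (E[X])² = 17.4268 − 11.791 = 5.63571.

5.6357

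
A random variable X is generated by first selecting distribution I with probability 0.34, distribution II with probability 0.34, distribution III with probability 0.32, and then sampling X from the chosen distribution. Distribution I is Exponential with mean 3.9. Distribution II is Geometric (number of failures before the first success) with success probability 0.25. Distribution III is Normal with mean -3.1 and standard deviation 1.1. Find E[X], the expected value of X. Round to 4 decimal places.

Component means — I: 3.9; II: 3; III: -3.1.
E[X] = 0.34·3.9 + 0.34·3 + 0.32·-3.1 = 1.354.

1.3540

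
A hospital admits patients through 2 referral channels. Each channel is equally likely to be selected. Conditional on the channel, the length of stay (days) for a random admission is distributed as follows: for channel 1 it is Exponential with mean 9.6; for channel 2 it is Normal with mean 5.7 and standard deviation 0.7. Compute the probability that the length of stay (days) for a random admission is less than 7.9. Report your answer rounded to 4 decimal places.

Conditional on each channel, P(X < 7.9): 1: 0.560851; 2: 0.999163.
By total probability, P(X < 7.9) = 0.5·0.560851 + 0.5·0.999163 = 0.780007.

0.7800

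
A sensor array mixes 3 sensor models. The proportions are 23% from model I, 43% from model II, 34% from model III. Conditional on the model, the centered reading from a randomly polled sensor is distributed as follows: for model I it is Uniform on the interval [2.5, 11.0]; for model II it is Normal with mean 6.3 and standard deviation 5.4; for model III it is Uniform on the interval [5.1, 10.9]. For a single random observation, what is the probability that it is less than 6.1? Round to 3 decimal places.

Conditional on each model, P(X < 6.1): I: 0.423529; II: 0.485228; III: 0.172414.
By total probability, P(X < 6.1) = 0.23·0.423529 + 0.43·0.485228 + 0.34·0.172414 = 0.36468.

0.365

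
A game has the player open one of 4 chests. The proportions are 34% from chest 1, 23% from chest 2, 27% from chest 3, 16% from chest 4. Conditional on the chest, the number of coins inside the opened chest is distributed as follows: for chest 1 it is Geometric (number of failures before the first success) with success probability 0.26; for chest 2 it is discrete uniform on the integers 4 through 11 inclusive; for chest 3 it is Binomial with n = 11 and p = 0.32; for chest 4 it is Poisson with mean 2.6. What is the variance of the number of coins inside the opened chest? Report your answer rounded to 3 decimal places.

Per component, 1: μ=2.84615, E[X²]=19.0473; 2: μ=7.5, E[X²]=61.5; 3: μ=3.52, E[X²]=14.784; 4: μ=2.6, E[X²]=9.36.
E[X] = 0.34·2.84615 + 0.23·7.5 + 0.27·3.52 + 0.16·2.6 = 4.05909.
E[X²] = 0.34·19.0473 + 0.23·61.5 + 0.27·14.784 + 0.16·9.36 = 26.1104.
Var(X) = E[X²] − (E[X])² = 26.1104 − 16.4762 = 9.63414.

9.634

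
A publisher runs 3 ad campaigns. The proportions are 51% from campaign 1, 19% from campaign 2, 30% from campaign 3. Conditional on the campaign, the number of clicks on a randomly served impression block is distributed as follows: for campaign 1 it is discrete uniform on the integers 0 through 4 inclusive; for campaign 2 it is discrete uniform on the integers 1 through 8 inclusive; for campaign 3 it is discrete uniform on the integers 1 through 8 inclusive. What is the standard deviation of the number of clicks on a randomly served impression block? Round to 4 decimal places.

2.2703

Per component, 1: μ=2, E[X²]=6; 2: μ=4.5, E[X²]=25.5; 3: μ=4.5, E[X²]=25.5.
E[X] = 0.51·2 + 0.19·4.5 + 0.3·4.5 = 3.225.
E[X²] = 0.51·6 + 0.19·25.5 + 0.3·25.5 = 15.555.
Var(X) = E[X²] − (E[X])² = 15.555 − 10.4006 = 5.15438.
SD(X) = √5.15438 = 2.27032.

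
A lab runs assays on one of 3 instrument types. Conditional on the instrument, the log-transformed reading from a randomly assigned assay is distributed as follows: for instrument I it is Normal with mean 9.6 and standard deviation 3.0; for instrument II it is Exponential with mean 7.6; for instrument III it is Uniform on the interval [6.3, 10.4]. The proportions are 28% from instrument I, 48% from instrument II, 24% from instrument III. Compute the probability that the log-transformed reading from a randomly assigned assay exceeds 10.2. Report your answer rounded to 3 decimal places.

0.255

Conditional on each instrument, P(X > 10.2): I: 0.42074; II: 0.261295; III: 0.0487805.
By total probability, P(X > 10.2) = 0.28·0.42074 + 0.48·0.261295 + 0.24·0.0487805 = 0.254936.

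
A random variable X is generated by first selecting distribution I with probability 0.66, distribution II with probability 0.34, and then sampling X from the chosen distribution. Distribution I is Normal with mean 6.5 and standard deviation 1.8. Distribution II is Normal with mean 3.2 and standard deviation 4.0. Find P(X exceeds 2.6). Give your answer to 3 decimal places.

0.840

Conditional on each component, P(X > 2.6): I: 0.98487; II: 0.559618.
By total probability, P(X > 2.6) = 0.66·0.98487 + 0.34·0.559618 = 0.840284.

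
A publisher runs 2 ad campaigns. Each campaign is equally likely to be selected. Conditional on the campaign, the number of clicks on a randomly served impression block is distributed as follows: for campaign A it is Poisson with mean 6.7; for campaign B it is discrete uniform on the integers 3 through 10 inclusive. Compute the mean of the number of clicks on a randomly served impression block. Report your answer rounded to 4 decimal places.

Component means — A: 6.7; B: 6.5.
E[X] = 0.5·6.7 + 0.5·6.5 = 6.6.

6.6000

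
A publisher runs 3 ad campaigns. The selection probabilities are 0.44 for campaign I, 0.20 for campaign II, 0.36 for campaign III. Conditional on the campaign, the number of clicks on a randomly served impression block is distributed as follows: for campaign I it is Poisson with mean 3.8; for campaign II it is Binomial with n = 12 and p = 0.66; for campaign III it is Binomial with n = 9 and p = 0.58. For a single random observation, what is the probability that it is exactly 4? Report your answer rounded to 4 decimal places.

0.1560

Conditional on each campaign, P(X = 4): I: 0.194359; II: 0.0167731; III: 0.18635.
By total probability, P(X = 4) = 0.44·0.194359 + 0.2·0.0167731 + 0.36·0.18635 = 0.155958.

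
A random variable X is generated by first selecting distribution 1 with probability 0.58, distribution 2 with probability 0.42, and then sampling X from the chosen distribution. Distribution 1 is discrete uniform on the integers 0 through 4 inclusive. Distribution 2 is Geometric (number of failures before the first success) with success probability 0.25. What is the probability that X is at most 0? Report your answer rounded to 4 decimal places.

Conditional on each component, P(X ≤ 0): 1: 0.2; 2: 0.25.
By total probability, P(X ≤ 0) = 0.58·0.2 + 0.42·0.25 = 0.221.

0.2210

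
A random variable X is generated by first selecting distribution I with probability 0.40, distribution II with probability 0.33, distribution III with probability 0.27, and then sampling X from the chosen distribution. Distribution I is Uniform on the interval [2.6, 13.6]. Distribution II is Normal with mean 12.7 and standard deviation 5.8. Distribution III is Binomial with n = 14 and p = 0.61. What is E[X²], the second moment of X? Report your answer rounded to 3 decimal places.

For each component E[X²] = Var + (mean)², giving I: 75.6933; II: 194.93; III: 76.2622.
Overall E[X²] = 0.4·75.6933 + 0.33·194.93 + 0.27·76.2622 = 115.195.

115.195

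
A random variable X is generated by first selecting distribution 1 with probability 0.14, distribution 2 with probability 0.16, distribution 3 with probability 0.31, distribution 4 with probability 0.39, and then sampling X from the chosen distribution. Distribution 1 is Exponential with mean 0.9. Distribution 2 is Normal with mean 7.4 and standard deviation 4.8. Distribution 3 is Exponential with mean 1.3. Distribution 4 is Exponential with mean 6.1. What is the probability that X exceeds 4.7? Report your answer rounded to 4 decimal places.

0.3037

Conditional on each component, P(X > 4.7): 1: 0.00539533; 2: 0.713112; 3: 0.0269066; 4: 0.462785.
By total probability, P(X > 4.7) = 0.14·0.00539533 + 0.16·0.713112 + 0.31·0.0269066 + 0.39·0.462785 = 0.303681.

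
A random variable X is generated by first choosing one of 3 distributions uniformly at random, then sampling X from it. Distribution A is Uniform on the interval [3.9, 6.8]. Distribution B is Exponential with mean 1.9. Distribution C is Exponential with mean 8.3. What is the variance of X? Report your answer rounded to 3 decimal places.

31.241

Per component, A: μ=5.35, E[X²]=29.3233; B: μ=1.9, E[X²]=7.22; C: μ=8.3, E[X²]=137.78.
E[X] = 0.333333·5.35 + 0.333333·1.9 + 0.333333·8.3 = 5.18333.
E[X²] = 0.333333·29.3233 + 0.333333·7.22 + 0.333333·137.78 = 58.1078.
Var(X) = E[X²] − (E[X])² = 58.1078 − 26.8669 = 31.2408.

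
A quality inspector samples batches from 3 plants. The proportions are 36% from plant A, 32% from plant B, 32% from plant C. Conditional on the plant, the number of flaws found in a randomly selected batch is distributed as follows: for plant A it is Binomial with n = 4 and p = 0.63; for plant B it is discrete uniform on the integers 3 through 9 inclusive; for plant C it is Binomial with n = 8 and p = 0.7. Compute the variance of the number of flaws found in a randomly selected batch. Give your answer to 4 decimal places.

Per component, A: μ=2.52, E[X²]=7.2828; B: μ=6, E[X²]=40; C: μ=5.6, E[X²]=33.04.
E[X] = 0.36·2.52 + 0.32·6 + 0.32·5.6 = 4.6192.
E[X²] = 0.36·7.2828 + 0.32·40 + 0.32·33.04 = 25.9946.
Var(X) = E[X²] − (E[X])² = 25.9946 − 21.337 = 4.6576.

4.6576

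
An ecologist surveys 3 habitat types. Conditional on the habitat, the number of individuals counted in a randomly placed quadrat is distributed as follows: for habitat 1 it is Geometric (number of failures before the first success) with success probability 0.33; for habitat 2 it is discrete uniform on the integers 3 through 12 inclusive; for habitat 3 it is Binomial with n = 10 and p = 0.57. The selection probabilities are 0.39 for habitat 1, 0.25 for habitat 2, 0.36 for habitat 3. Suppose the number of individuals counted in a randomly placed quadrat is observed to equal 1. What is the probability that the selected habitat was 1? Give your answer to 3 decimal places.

0.988

Likelihoods P(X=1 | ·): 1: 0.2211; 2: 0; 3: 0.00286478.
Posterior ∝ prior × likelihood. Numerator for 1: 0.39·0.2211 = 0.086229.
Normalizing constant: 0.39·0.2211 + 0.25·0 + 0.36·0.00286478 = 0.0872603.
P(1 | observation) = 0.086229 / 0.0872603 = 0.988181.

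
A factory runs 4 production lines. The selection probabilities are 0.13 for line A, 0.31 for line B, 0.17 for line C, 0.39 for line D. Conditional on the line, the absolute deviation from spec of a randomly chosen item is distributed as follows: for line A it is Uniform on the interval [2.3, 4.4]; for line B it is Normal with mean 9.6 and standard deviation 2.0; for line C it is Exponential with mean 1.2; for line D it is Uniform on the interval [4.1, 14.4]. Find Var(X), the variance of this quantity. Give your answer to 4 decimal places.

Per component, A: μ=3.35, E[X²]=11.59; B: μ=9.6, E[X²]=96.16; C: μ=1.2, E[X²]=2.88; D: μ=9.25, E[X²]=94.4033.
E[X] = 0.13·3.35 + 0.31·9.6 + 0.17·1.2 + 0.39·9.25 = 7.223.
E[X²] = 0.13·11.59 + 0.31·96.16 + 0.17·2.88 + 0.39·94.4033 = 68.6232.
Var(X) = E[X²] − (E[X])² = 68.6232 − 52.1717 = 16.4515.

16.4515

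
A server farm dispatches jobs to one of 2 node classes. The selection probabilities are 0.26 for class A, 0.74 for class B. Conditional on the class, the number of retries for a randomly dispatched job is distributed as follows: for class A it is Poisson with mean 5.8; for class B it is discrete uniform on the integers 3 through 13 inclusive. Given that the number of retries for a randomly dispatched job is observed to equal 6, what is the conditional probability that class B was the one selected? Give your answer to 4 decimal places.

0.6178

Likelihoods P(X=6 | ·): A: 0.160076; B: 0.0909091.
Posterior ∝ prior × likelihood. Numerator for B: 0.74·0.0909091 = 0.0672727.
Normalizing constant: 0.26·0.160076 + 0.74·0.0909091 = 0.108893.
P(B | observation) = 0.0672727 / 0.108893 = 0.61779.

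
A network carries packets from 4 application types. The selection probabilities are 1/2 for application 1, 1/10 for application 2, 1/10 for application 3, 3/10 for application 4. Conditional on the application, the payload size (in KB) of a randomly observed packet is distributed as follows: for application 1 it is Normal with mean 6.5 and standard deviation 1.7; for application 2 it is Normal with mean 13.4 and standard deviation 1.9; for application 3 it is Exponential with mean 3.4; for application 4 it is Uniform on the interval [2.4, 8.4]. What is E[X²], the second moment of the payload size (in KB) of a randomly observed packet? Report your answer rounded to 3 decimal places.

52.847

For each component E[X²] = Var + (mean)², giving 1: 45.14; 2: 183.17; 3: 23.12; 4: 32.16.
Overall E[X²] = 0.5·45.14 + 0.1·183.17 + 0.1·23.12 + 0.3·32.16 = 52.847.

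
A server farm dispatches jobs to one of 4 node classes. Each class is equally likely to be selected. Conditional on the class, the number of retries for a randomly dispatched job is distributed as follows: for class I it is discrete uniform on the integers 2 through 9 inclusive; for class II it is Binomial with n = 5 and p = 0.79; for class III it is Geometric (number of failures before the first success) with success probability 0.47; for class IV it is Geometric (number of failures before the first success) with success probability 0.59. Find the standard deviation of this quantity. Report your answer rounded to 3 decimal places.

2.525

Per component, I: μ=5.5, E[X²]=35.5; II: μ=3.95, E[X²]=16.432; III: μ=1.12766, E[X²]=3.67089; IV: μ=0.694915, E[X²]=1.66073.
E[X] = 0.25·5.5 + 0.25·3.95 + 0.25·1.12766 + 0.25·0.694915 = 2.81814.
E[X²] = 0.25·35.5 + 0.25·16.432 + 0.25·3.67089 + 0.25·1.66073 = 14.3159.
Var(X) = E[X²] − (E[X])² = 14.3159 − 7.94193 = 6.37397.
SD(X) = √6.37397 = 2.52467.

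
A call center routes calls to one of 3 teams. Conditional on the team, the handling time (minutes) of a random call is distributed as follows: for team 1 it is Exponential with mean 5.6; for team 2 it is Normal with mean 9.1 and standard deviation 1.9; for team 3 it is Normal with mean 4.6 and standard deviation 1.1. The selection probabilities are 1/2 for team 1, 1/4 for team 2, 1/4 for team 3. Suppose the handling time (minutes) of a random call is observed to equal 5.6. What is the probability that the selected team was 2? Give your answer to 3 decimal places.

Likelihoods f(5.6 | ·): 1: 0.0656928; 2: 0.0384857; 3: 0.239915.
Posterior ∝ prior × likelihood. Numerator for 2: 0.25·0.0384857 = 0.00962143.
Normalizing constant: 0.5·0.0656928 + 0.25·0.0384857 + 0.25·0.239915 = 0.102446.
P(2 | observation) = 0.00962143 / 0.102446 = 0.0939166.

0.094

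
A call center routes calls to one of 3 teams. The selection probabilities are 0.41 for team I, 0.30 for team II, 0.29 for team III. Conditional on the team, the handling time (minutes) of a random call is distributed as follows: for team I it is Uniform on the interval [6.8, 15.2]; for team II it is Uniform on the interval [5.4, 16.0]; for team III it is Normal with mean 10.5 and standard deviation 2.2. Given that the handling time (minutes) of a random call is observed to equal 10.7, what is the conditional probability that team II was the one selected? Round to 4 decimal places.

0.2186

Likelihoods f(10.7 | ·): I: 0.119048; II: 0.0943396; III: 0.18059.
Posterior ∝ prior × likelihood. Numerator for II: 0.3·0.0943396 = 0.0283019.
Normalizing constant: 0.41·0.119048 + 0.3·0.0943396 + 0.29·0.18059 = 0.129482.
P(II | observation) = 0.0283019 / 0.129482 = 0.218577.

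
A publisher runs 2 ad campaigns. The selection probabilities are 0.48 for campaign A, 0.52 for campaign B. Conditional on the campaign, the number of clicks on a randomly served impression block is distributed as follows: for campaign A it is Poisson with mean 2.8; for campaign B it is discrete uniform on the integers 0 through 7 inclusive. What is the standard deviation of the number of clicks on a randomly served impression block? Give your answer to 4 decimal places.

2.0485

Per component, A: μ=2.8, E[X²]=10.64; B: μ=3.5, E[X²]=17.5.
E[X] = 0.48·2.8 + 0.52·3.5 = 3.164.
E[X²] = 0.48·10.64 + 0.52·17.5 = 14.2072.
Var(X) = E[X²] − (E[X])² = 14.2072 − 10.0109 = 4.1963.
SD(X) = √4.1963 = 2.04849.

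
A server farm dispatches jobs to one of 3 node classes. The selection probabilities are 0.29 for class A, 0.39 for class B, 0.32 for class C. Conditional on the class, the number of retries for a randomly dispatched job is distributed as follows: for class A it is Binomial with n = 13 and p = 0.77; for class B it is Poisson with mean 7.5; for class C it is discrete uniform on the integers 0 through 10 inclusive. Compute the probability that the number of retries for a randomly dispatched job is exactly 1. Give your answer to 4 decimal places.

0.0307

Conditional on each class, P(X = 1): A: 2.19365e-07; B: 0.00414813; C: 0.0909091.
By total probability, P(X = 1) = 0.29·2.19365e-07 + 0.39·0.00414813 + 0.32·0.0909091 = 0.0307087.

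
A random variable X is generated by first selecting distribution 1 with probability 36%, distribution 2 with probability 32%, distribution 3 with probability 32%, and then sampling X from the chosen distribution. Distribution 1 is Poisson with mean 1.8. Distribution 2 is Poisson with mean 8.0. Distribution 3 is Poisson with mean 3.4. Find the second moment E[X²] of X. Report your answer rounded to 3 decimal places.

For each component E[X²] = Var + (mean)², giving 1: 5.04; 2: 72; 3: 14.96.
Overall E[X²] = 0.36·5.04 + 0.32·72 + 0.32·14.96 = 29.6416.

29.642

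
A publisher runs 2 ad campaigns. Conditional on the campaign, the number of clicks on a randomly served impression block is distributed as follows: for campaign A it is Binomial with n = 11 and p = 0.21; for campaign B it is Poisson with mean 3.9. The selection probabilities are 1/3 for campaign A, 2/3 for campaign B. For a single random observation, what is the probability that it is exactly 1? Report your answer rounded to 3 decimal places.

Conditional on each campaign, P(X = 1): A: 0.218717; B: 0.0789435.
By total probability, P(X = 1) = 0.333333·0.218717 + 0.666667·0.0789435 = 0.125535.

0.126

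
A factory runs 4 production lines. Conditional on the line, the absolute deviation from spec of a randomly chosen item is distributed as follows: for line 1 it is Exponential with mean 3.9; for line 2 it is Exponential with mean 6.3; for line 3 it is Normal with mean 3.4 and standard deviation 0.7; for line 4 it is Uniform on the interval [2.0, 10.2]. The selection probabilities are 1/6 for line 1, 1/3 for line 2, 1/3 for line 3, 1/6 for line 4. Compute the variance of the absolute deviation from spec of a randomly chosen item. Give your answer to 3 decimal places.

18.672

Per component, 1: μ=3.9, E[X²]=30.42; 2: μ=6.3, E[X²]=79.38; 3: μ=3.4, E[X²]=12.05; 4: μ=6.1, E[X²]=42.8133.
E[X] = 0.166667·3.9 + 0.333333·6.3 + 0.333333·3.4 + 0.166667·6.1 = 4.9.
E[X²] = 0.166667·30.42 + 0.333333·79.38 + 0.333333·12.05 + 0.166667·42.8133 = 42.6822.
Var(X) = E[X²] − (E[X])² = 42.6822 − 24.01 = 18.6722.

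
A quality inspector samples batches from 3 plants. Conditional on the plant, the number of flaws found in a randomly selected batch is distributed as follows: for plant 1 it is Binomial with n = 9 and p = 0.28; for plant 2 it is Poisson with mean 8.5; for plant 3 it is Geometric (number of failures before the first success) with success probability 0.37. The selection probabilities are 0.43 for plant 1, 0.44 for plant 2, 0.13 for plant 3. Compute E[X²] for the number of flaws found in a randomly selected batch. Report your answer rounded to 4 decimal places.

For each component E[X²] = Var + (mean)², giving 1: 8.1648; 2: 80.75; 3: 7.5011.
Overall E[X²] = 0.43·8.1648 + 0.44·80.75 + 0.13·7.5011 = 40.016.

40.0160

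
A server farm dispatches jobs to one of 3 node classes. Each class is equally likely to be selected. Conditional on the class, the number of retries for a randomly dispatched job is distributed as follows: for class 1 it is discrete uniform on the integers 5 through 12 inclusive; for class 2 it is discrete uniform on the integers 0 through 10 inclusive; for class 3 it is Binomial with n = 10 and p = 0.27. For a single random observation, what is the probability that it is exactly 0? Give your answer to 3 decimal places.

0.045

Conditional on each class, P(X = 0): 1: 0; 2: 0.0909091; 3: 0.0429763.
By total probability, P(X = 0) = 0.333333·0 + 0.333333·0.0909091 + 0.333333·0.0429763 = 0.0446284.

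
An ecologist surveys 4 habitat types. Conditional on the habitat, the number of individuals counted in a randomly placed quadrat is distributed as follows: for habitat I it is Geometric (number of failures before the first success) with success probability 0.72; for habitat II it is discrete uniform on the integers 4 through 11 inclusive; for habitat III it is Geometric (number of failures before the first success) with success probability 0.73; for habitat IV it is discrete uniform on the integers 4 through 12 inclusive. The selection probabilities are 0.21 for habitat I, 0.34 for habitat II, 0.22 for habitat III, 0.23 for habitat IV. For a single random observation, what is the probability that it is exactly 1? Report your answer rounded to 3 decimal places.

0.086

Conditional on each habitat, P(X = 1): I: 0.2016; II: 0; III: 0.1971; IV: 0.
By total probability, P(X = 1) = 0.21·0.2016 + 0.34·0 + 0.22·0.1971 + 0.23·0 = 0.085698.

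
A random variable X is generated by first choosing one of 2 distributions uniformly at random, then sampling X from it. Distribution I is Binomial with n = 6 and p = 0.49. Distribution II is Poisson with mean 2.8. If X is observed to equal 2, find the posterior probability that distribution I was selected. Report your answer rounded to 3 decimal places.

0.505

Likelihoods P(X=2 | ·): I: 0.243649; II: 0.238375.
Posterior ∝ prior × likelihood. Numerator for I: 0.5·0.243649 = 0.121824.
Normalizing constant: 0.5·0.243649 + 0.5·0.238375 = 0.241012.
P(I | observation) = 0.121824 / 0.241012 = 0.50547.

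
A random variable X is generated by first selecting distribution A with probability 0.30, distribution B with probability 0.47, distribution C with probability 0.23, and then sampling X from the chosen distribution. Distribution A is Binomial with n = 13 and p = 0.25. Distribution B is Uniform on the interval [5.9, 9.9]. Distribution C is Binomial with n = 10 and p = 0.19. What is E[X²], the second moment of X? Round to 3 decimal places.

For each component E[X²] = Var + (mean)², giving A: 13; B: 63.7433; C: 5.149.
Overall E[X²] = 0.3·13 + 0.47·63.7433 + 0.23·5.149 = 35.0436.

35.044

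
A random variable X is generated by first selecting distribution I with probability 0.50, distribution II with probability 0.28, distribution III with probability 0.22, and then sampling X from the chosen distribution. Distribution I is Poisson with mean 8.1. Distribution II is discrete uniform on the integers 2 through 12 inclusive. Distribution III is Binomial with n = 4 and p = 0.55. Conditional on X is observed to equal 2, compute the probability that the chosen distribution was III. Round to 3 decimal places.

Likelihoods P(X=2 | ·): I: 0.0099576; II: 0.0909091; III: 0.367538.
Posterior ∝ prior × likelihood. Numerator for III: 0.22·0.367538 = 0.0808583.
Normalizing constant: 0.5·0.0099576 + 0.28·0.0909091 + 0.22·0.367538 = 0.111292.
P(III | observation) = 0.0808583 / 0.111292 = 0.726544.

0.727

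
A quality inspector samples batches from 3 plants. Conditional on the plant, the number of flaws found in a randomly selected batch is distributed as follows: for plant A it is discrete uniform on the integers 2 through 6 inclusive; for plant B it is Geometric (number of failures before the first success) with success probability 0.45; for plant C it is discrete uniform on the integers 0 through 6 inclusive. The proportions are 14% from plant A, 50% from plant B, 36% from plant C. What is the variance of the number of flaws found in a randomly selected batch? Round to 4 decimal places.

Per component, A: μ=4, E[X²]=18; B: μ=1.22222, E[X²]=4.20988; C: μ=3, E[X²]=13.
E[X] = 0.14·4 + 0.5·1.22222 + 0.36·3 = 2.25111.
E[X²] = 0.14·18 + 0.5·4.20988 + 0.36·13 = 9.30494.
Var(X) = E[X²] − (E[X])² = 9.30494 − 5.0675 = 4.23744.

4.2374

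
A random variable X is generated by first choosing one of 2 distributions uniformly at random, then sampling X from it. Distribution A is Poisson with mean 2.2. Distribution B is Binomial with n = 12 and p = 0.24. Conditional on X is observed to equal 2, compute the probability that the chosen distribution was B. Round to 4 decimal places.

0.4768

Likelihoods P(X=2 | ·): A: 0.268144; B: 0.244401.
Posterior ∝ prior × likelihood. Numerator for B: 0.5·0.244401 = 0.1222.
Normalizing constant: 0.5·0.268144 + 0.5·0.244401 = 0.256272.
P(B | observation) = 0.1222 / 0.256272 = 0.476838.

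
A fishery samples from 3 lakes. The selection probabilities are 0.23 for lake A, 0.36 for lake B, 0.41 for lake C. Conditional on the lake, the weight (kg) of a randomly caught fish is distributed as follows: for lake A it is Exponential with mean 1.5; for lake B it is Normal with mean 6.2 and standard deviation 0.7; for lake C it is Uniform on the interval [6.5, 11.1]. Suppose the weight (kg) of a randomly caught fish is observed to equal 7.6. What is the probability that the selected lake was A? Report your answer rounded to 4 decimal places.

0.0082

Likelihoods f(7.6 | ·): A: 0.00420226; B: 0.07713; C: 0.217391.
Posterior ∝ prior × likelihood. Numerator for A: 0.23·0.00420226 = 0.000966521.
Normalizing constant: 0.23·0.00420226 + 0.36·0.07713 + 0.41·0.217391 = 0.117864.
P(A | observation) = 0.000966521 / 0.117864 = 0.00820032.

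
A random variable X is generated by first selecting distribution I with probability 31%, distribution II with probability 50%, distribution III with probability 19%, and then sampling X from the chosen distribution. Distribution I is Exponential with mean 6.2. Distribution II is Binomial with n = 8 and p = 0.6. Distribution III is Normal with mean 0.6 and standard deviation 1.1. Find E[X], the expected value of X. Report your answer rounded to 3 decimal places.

Component means — I: 6.2; II: 4.8; III: 0.6.
E[X] = 0.31·6.2 + 0.5·4.8 + 0.19·0.6 = 4.436.

4.436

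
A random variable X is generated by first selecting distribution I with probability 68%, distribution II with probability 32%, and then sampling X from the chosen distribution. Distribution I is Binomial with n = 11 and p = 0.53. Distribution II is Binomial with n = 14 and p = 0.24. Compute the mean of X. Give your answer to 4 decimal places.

5.0396

Component means — I: 5.83; II: 3.36.
E[X] = 0.68·5.83 + 0.32·3.36 = 5.0396.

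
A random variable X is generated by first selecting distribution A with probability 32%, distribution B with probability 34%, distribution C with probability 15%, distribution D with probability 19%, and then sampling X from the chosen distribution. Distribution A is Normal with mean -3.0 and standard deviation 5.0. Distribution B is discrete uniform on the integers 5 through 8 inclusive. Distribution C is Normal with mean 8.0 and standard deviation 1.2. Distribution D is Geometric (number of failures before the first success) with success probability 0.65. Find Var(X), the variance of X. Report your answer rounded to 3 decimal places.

29.184

Per component, A: μ=-3, E[X²]=34; B: μ=6.5, E[X²]=43.5; C: μ=8, E[X²]=65.44; D: μ=0.538462, E[X²]=1.11834.
E[X] = 0.32·-3 + 0.34·6.5 + 0.15·8 + 0.19·0.538462 = 2.55231.
E[X²] = 0.32·34 + 0.34·43.5 + 0.15·65.44 + 0.19·1.11834 = 35.6985.
Var(X) = E[X²] − (E[X])² = 35.6985 − 6.51427 = 29.1842.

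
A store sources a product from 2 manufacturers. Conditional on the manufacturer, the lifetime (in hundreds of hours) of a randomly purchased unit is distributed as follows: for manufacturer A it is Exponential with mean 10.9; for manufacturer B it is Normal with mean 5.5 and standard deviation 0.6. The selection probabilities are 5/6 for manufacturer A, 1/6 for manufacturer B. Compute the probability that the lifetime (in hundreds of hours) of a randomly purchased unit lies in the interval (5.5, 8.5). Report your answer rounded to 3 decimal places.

0.204

Conditional on each manufacturer, P(5.5 < X < 8.5): A: 0.145265; B: 0.5.
By total probability, P(5.5 < X < 8.5) = 0.833333·0.145265 + 0.166667·0.5 = 0.204387.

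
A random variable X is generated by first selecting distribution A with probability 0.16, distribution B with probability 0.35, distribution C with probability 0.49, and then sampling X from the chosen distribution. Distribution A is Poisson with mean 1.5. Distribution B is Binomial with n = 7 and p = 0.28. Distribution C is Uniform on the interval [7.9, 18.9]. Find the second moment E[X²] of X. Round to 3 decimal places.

95.364

For each component E[X²] = Var + (mean)², giving A: 3.75; B: 5.2528; C: 189.643.
Overall E[X²] = 0.16·3.75 + 0.35·5.2528 + 0.49·189.643 = 95.3637.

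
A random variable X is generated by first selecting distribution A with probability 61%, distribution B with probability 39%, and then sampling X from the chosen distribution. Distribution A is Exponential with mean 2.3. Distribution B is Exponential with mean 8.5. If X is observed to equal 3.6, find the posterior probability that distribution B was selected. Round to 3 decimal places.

0.351

Likelihoods f(3.6 | ·): A: 0.0908881; B: 0.0770273.
Posterior ∝ prior × likelihood. Numerator for B: 0.39·0.0770273 = 0.0300406.
Normalizing constant: 0.61·0.0908881 + 0.39·0.0770273 = 0.0854824.
P(B | observation) = 0.0300406 / 0.0854824 = 0.351425.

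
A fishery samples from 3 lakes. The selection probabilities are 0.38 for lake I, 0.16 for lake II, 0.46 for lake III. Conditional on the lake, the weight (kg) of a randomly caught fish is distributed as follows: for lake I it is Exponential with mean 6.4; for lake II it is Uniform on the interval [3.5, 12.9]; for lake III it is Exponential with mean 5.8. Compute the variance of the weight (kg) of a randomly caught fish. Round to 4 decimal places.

32.9012

Per component, I: μ=6.4, E[X²]=81.92; II: μ=8.2, E[X²]=74.6033; III: μ=5.8, E[X²]=67.28.
E[X] = 0.38·6.4 + 0.16·8.2 + 0.46·5.8 = 6.412.
E[X²] = 0.38·81.92 + 0.16·74.6033 + 0.46·67.28 = 74.0149.
Var(X) = E[X²] − (E[X])² = 74.0149 − 41.1137 = 32.9012.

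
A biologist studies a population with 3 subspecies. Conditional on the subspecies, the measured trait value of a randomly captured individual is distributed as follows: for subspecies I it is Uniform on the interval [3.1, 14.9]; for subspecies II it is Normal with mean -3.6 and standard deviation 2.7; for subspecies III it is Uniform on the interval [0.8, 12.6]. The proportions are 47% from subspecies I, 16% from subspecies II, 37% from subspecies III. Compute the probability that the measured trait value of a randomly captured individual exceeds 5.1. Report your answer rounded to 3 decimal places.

0.626

Conditional on each subspecies, P(X > 5.1): I: 0.830508; II: 0.000636002; III: 0.635593.
By total probability, P(X > 5.1) = 0.47·0.830508 + 0.16·0.000636002 + 0.37·0.635593 = 0.62561.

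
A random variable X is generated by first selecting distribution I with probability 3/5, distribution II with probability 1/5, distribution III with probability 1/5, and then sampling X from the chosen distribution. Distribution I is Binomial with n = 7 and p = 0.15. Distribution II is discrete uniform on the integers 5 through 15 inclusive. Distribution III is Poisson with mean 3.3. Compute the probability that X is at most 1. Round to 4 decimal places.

0.4617

Conditional on each component, P(X ≤ 1): I: 0.716584; II: 0; III: 0.158598.
By total probability, P(X ≤ 1) = 0.6·0.716584 + 0.2·0 + 0.2·0.158598 = 0.46167.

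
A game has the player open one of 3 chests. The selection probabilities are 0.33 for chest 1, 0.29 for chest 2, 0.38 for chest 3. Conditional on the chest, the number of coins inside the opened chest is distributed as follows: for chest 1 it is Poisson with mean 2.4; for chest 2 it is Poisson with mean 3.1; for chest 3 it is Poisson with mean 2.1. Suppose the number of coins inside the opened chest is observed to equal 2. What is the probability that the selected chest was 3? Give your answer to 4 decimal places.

Likelihoods P(X=2 | ·): 1: 0.261268; 2: 0.216461; 3: 0.270016.
Posterior ∝ prior × likelihood. Numerator for 3: 0.38·0.270016 = 0.102606.
Normalizing constant: 0.33·0.261268 + 0.29·0.216461 + 0.38·0.270016 = 0.251598.
P(3 | observation) = 0.102606 / 0.251598 = 0.407818.

0.4078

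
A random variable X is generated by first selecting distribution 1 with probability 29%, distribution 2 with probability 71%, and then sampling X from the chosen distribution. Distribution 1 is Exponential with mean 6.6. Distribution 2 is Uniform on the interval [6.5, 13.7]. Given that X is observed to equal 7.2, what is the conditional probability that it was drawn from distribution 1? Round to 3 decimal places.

Likelihoods f(7.2 | ·): 1: 0.0508956; 2: 0.138889.
Posterior ∝ prior × likelihood. Numerator for 1: 0.29·0.0508956 = 0.0147597.
Normalizing constant: 0.29·0.0508956 + 0.71·0.138889 = 0.113371.
P(1 | observation) = 0.0147597 / 0.113371 = 0.13019.

0.130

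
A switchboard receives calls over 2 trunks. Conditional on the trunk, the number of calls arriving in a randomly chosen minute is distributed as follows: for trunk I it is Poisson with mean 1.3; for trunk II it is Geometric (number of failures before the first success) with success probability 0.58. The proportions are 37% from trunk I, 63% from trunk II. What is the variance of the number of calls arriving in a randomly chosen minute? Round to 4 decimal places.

Per component, I: μ=1.3, E[X²]=2.99; II: μ=0.724138, E[X²]=1.77289.
E[X] = 0.37·1.3 + 0.63·0.724138 = 0.937207.
E[X²] = 0.37·2.99 + 0.63·1.77289 = 2.22322.
Var(X) = E[X²] − (E[X])² = 2.22322 − 0.878357 = 1.34486.

1.3449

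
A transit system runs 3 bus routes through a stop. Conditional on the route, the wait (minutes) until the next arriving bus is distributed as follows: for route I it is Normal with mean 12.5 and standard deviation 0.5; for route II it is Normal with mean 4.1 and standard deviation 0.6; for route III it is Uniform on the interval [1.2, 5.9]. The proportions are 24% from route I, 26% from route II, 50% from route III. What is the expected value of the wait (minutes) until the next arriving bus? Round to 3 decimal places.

Component means — I: 12.5; II: 4.1; III: 3.55.
E[X] = 0.24·12.5 + 0.26·4.1 + 0.5·3.55 = 5.841.

5.841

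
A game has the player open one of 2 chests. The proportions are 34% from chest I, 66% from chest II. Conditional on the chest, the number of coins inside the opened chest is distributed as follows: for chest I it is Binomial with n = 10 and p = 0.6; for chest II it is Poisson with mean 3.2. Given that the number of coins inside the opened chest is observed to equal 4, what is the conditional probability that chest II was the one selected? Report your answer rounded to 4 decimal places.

0.7562

Likelihoods P(X=4 | ·): I: 0.111477; II: 0.178093.
Posterior ∝ prior × likelihood. Numerator for II: 0.66·0.178093 = 0.117541.
Normalizing constant: 0.34·0.111477 + 0.66·0.178093 = 0.155443.
P(II | observation) = 0.117541 / 0.155443 = 0.756168.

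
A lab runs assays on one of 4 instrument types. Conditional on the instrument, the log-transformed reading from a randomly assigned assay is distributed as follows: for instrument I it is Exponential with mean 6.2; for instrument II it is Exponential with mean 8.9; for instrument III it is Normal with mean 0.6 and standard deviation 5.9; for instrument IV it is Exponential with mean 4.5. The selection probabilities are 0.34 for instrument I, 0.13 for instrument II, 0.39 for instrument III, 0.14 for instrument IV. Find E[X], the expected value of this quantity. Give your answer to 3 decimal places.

4.129

Component means — I: 6.2; II: 8.9; III: 0.6; IV: 4.5.
E[X] = 0.34·6.2 + 0.13·8.9 + 0.39·0.6 + 0.14·4.5 = 4.129.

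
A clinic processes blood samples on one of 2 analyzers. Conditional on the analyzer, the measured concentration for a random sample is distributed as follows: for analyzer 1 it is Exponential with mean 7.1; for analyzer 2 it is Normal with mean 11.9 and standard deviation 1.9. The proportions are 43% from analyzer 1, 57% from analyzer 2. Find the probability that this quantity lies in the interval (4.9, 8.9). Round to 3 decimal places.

0.125

Conditional on each analyzer, P(4.9 < X < 8.9): 1: 0.216008; 2: 0.0570594.
By total probability, P(4.9 < X < 8.9) = 0.43·0.216008 + 0.57·0.0570594 = 0.125407.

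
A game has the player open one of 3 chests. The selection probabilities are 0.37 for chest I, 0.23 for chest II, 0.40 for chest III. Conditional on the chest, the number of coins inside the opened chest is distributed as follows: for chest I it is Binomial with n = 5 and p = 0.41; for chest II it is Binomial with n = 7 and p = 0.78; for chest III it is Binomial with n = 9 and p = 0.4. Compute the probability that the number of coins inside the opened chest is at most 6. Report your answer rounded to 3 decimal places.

0.950

Conditional on each chest, P(X ≤ 6): I: 1; II: 0.824344; III: 0.974965.
By total probability, P(X ≤ 6) = 0.37·1 + 0.23·0.824344 + 0.4·0.974965 = 0.949585.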